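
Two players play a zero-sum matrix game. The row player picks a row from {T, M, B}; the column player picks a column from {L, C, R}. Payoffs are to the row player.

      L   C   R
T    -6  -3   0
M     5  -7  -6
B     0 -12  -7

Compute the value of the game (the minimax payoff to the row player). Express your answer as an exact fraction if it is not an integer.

Row minima: T → -6, M → -7, B → -12; maximin = -6.
Column maxima: L → 5, C → -3, R → 0; minimax = -3.
-6 ≠ -3, so there is no saddle point; optimal play is mixed.
B is strictly dominated by M, so the row player never plays it.
R is strictly dominated by C (it gives the row player strictly more in every row), so the column player never plays it.
On the remaining 2×2 (T, M vs L, C):
Let the row player play T with probability p. Expected payoff against L: (-6)p + 5(1−p) = −11p + 5; against C: (-3)p + (-7)(1−p) = 4p − 7.
Setting these equal: −11p + 5 = 4p − 7 ⇒ −15p = -12 ⇒ p = 4/5, and the value is (-11)·(4/5) + 5 = -19/5.
For the column player: with q = P(L), equating T's and M's payoffs gives −3q − 3 = 12q − 7 ⇒ q = 4/15.

-19/5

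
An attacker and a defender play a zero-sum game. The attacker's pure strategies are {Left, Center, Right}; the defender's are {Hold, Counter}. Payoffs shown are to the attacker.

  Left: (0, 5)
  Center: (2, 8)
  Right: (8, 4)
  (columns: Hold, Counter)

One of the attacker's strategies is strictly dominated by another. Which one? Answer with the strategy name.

Center gives a strictly higher payoff than Left against every column: 2 > 0, 8 > 5.
So Left is strictly dominated and the attacker never plays it.

Left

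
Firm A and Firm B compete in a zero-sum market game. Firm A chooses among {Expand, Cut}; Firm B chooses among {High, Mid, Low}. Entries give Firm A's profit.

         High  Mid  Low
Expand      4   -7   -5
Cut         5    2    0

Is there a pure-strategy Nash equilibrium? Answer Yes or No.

Yes

Row minima: Expand → -7, Cut → 0; maximin = 0.
Column maxima: High → 5, Mid → 2, Low → 0; minimax = 0.
maximin = minimax = 0, so a saddle point exists.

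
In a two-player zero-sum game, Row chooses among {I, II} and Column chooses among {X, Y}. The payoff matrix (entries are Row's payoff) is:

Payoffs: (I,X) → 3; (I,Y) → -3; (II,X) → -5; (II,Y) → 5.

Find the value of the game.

0

Row minima: I → -3, II → -5; maximin = -3.
Column maxima: X → 3, Y → 5; minimax = 3.
-3 ≠ 3, so there is no saddle point; optimal play is mixed.
Let Row play I with probability p. Expected payoff against X: 3p + (-5)(1−p) = 8p − 5; against Y: (-3)p + 5(1−p) = −8p + 5.
Setting these equal: 8p − 5 = −8p + 5 ⇒ 16p = 10 ⇒ p = 5/8, and the value is (8)·(5/8) − 5 = 0.
For Column: with q = P(X), equating I's and II's payoffs gives 6q − 3 = −10q + 5 ⇒ q = 1/2.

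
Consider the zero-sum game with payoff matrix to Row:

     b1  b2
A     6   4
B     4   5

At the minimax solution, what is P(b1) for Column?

Row minima: A → 4, B → 4; maximin = 4.
Column maxima: b1 → 6, b2 → 5; minimax = 5.
4 ≠ 5, so there is no saddle point; optimal play is mixed.
Let Row play A with probability p. Expected payoff against b1: 6p + 4(1−p) = 2p + 4; against b2: 4p + 5(1−p) = −p + 5.
Setting these equal: 2p + 4 = −p + 5 ⇒ 3p = 1 ⇒ p = 1/3, and the value is (2)·(1/3) + 4 = 14/3.
For Column: with q = P(b1), equating A's and B's payoffs gives 2q + 4 = −q + 5 ⇒ q = 1/3.

1/3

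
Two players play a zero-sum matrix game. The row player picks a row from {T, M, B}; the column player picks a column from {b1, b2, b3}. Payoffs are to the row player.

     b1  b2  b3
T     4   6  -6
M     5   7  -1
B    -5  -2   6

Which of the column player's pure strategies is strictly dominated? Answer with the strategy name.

b1 holds the row player's payoff strictly below b2 in every row: 4 < 6, 5 < 7, -5 < -2.
So b2 is strictly dominated for the column player.

b2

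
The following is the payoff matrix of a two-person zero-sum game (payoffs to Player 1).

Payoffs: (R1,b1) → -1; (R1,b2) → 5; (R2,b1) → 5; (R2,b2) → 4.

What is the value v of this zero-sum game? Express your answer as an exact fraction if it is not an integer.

29/7

Row minima: R1 → -1, R2 → 4; maximin = 4.
Column maxima: b1 → 5, b2 → 5; minimax = 5.
4 ≠ 5, so there is no saddle point; optimal play is mixed.
Let Player 1 play R1 with probability p. Expected payoff against b1: (-1)p + 5(1−p) = −6p + 5; against b2: 5p + 4(1−p) = p + 4.
Setting these equal: −6p + 5 = p + 4 ⇒ −7p = -1 ⇒ p = 1/7, and the value is (-6)·(1/7) + 5 = 29/7.
For Player 2: with q = P(b1), equating R1's and R2's payoffs gives −6q + 5 = q + 4 ⇒ q = 1/7.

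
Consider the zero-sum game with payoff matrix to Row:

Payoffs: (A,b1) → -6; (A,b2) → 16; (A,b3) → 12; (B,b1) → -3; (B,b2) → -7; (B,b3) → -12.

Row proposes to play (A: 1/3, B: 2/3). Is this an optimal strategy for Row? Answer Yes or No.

Yes

Against b1 this mix gives (1/3)·(-6) + (2/3)·(-3) = -4.
Against b2 this mix gives (1/3)·16 + (2/3)·(-7) = 2/3.
Against b3 this mix gives (1/3)·12 + (2/3)·(-12) = -4.
All of Column's active replies (b1, b3) yield -4, and no column does worse for Row. The mix makes Column indifferent and guarantees -4, so it is optimal.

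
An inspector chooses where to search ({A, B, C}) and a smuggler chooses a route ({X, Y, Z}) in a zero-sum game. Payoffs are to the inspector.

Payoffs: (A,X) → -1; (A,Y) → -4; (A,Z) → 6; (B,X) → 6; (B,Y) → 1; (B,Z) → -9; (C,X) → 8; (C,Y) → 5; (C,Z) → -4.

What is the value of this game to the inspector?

Row minima: A → -4, B → -9, C → -4; maximin = -4.
Column maxima: X → 8, Y → 5, Z → 6; minimax = 5.
-4 ≠ 5, so there is no saddle point; optimal play is mixed.
B is strictly dominated by C, so the inspector never plays it.
X is strictly dominated by Y (it gives the inspector strictly more in every row), so the smuggler never plays it.
On the remaining 2×2 (A, C vs Y, Z):
Let the inspector play A with probability p. Expected payoff against Y: (-4)p + 5(1−p) = −9p + 5; against Z: 6p + (-4)(1−p) = 10p − 4.
Setting these equal: −9p + 5 = 10p − 4 ⇒ −19p = -9 ⇒ p = 9/19, and the value is (-9)·(9/19) + 5 = 14/19.
For the smuggler: with q = P(Y), equating A's and C's payoffs gives −10q + 6 = 9q − 4 ⇒ q = 10/19.

14/19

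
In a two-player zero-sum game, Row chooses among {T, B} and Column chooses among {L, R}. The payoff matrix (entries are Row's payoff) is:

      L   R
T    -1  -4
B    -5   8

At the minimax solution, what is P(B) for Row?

3/16

Row minima: T → -4, B → -5; maximin = -4.
Column maxima: L → -1, R → 8; minimax = -1.
-4 ≠ -1, so there is no saddle point; optimal play is mixed.
Let Row play T with probability p. Expected payoff against L: (-1)p + (-5)(1−p) = 4p − 5; against R: (-4)p + 8(1−p) = −12p + 8.
Setting these equal: 4p − 5 = −12p + 8 ⇒ 16p = 13 ⇒ p = 13/16, and the value is (4)·(13/16) − 5 = -7/4.
For Column: with q = P(L), equating T's and B's payoffs gives 3q − 4 = −13q + 8 ⇒ q = 3/4.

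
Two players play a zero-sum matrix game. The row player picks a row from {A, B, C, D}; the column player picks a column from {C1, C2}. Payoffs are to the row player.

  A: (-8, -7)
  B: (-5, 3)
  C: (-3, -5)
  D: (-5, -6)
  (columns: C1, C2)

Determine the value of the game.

Row minima: A → -8, B → -5, C → -5, D → -6; maximin = -5.
Column maxima: C1 → -3, C2 → 3; minimax = -3.
-5 ≠ -3, so there is no saddle point; optimal play is mixed.
A is strictly dominated by B, so the row player never plays it.
D is strictly dominated by C, so the row player never plays it.
On the remaining 2×2 (B, C vs C1, C2):
Let the row player play B with probability p. Expected payoff against C1: (-5)p + (-3)(1−p) = −2p − 3; against C2: 3p + (-5)(1−p) = 8p − 5.
Setting these equal: −2p − 3 = 8p − 5 ⇒ −10p = -2 ⇒ p = 1/5, and the value is (-2)·(1/5) − 3 = -17/5.
For the column player: with q = P(C1), equating B's and C's payoffs gives −8q + 3 = 2q − 5 ⇒ q = 4/5.

-17/5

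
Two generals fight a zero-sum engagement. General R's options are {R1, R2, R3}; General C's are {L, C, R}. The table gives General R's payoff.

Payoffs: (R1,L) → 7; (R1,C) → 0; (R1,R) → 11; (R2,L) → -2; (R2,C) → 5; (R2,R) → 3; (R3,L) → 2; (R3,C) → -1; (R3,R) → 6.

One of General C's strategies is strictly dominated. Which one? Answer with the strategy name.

L holds General R's payoff strictly below R in every row: 7 < 11, -2 < 3, 2 < 6.
So R is strictly dominated for General C.

R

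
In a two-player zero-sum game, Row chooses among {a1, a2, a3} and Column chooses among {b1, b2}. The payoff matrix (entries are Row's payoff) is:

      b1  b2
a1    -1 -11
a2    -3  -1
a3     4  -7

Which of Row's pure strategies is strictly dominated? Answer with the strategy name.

a3 gives a strictly higher payoff than a1 against every column: 4 > -1, -7 > -11.
So a1 is strictly dominated and Row never plays it.

a1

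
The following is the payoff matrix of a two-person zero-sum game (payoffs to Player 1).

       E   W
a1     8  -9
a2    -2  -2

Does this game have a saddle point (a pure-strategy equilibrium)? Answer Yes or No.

Row minima: a1 → -9, a2 → -2; maximin = -2.
Column maxima: E → 8, W → -2; minimax = -2.
maximin = minimax = -2, so a saddle point exists.

Yes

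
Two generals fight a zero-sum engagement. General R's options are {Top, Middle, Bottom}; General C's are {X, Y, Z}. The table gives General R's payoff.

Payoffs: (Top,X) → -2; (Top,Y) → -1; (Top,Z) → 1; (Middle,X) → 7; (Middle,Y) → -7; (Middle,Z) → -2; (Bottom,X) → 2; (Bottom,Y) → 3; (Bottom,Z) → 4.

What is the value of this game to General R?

Row minima: Top → -2, Middle → -7, Bottom → 2; maximin = 2.
Column maxima: X → 7, Y → 3, Z → 4; minimax = 3.
2 ≠ 3, so there is no saddle point; optimal play is mixed.
Top is strictly dominated by Bottom, so General R never plays it.
Z is strictly dominated by Y (it gives General R strictly more in every row), so General C never plays it.
On the remaining 2×2 (Middle, Bottom vs X, Y):
Let General R play Middle with probability p. Expected payoff against X: 7p + 2(1−p) = 5p + 2; against Y: (-7)p + 3(1−p) = −10p + 3.
Setting these equal: 5p + 2 = −10p + 3 ⇒ 15p = 1 ⇒ p = 1/15, and the value is (5)·(1/15) + 2 = 7/3.
For General C: with q = P(X), equating Middle's and Bottom's payoffs gives 14q − 7 = −q + 3 ⇒ q = 2/3.

7/3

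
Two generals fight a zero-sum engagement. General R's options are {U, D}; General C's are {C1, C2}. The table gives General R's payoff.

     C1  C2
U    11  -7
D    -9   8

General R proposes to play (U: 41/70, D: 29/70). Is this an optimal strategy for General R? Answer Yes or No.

No

Against C1 this mix gives (41/70)·11 + (29/70)·(-9) = 19/7.
Against C2 this mix gives (41/70)·(-7) + (29/70)·8 = -11/14.
General C will play C2, holding General R to -11/14. Shifting weight toward the row that does better against C2 would raise this floor (the equalizing mix achieves 5/7 against both C2 and C1), so the proposed strategy is not optimal.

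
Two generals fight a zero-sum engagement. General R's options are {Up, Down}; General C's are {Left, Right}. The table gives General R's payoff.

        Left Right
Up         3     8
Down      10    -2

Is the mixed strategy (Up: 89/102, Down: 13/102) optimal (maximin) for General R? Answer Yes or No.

No

Against Left this mix gives (89/102)·3 + (13/102)·10 = 397/102.
Against Right this mix gives (89/102)·8 + (13/102)·(-2) = 343/51.
General C will play Left, holding General R to 397/102. Shifting weight toward the row that does better against Left would raise this floor (the equalizing mix achieves 86/17 against both Left and Right), so the proposed strategy is not optimal.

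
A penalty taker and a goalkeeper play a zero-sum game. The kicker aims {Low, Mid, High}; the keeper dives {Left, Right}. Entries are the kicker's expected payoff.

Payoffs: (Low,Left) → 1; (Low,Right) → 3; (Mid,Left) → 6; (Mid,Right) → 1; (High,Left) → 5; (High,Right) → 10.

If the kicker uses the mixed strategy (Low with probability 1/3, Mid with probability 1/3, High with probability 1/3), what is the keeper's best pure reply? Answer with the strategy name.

Left

If the keeper plays Left, the kicker's expected payoff is (1/3)·1 + (1/3)·6 + (1/3)·5 = 4.
If the keeper plays Right, the kicker's expected payoff is (1/3)·3 + (1/3)·1 + (1/3)·10 = 14/3.
The keeper minimizes the kicker's payoff; the smallest is 4, so the best response is Left.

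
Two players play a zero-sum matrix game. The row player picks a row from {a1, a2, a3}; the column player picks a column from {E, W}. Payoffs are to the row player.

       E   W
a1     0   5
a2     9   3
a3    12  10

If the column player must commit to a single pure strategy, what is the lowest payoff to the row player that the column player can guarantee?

10

Column maxima: E → 12, W → 10.
The smallest of these is 10.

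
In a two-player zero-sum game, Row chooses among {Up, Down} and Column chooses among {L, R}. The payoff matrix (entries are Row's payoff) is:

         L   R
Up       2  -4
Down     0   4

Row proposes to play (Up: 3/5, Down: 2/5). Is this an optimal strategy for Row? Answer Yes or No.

No

Against L this mix gives (3/5)·2 + (2/5)·0 = 6/5.
Against R this mix gives (3/5)·(-4) + (2/5)·4 = -4/5.
Column will play R, holding Row to -4/5. Shifting weight toward the row that does better against R would raise this floor (the equalizing mix achieves 4/5 against both R and L), so the proposed strategy is not optimal.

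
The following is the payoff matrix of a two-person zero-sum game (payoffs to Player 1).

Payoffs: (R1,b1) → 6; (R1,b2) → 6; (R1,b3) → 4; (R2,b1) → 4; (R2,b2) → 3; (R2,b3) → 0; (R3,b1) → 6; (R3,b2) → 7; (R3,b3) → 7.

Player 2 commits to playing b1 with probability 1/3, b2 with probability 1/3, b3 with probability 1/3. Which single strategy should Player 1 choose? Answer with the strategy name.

Expected payoff of R1: (1/3)·6 + (1/3)·6 + (1/3)·4 = 16/3.
Expected payoff of R2: (1/3)·4 + (1/3)·3 + (1/3)·0 = 7/3.
Expected payoff of R3: (1/3)·6 + (1/3)·7 + (1/3)·7 = 20/3.
The largest is 20/3, so Player 1's best response is R3.

R3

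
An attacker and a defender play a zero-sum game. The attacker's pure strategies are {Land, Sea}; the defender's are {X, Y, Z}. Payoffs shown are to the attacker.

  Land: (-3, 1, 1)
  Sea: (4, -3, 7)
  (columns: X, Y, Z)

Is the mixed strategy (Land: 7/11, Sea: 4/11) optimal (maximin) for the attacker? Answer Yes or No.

Against X this mix gives (7/11)·(-3) + (4/11)·4 = -5/11.
Against Y this mix gives (7/11)·1 + (4/11)·(-3) = -5/11.
Against Z this mix gives (7/11)·1 + (4/11)·7 = 35/11.
All of the defender's active replies (X, Y) yield -5/11, and no column does worse for the attacker. The mix makes the defender indifferent and guarantees -5/11, so it is optimal.

Yes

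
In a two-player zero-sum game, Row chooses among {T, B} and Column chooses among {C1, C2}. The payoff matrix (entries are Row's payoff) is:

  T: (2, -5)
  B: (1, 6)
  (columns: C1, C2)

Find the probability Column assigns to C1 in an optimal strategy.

11/12

Row minima: T → -5, B → 1; maximin = 1.
Column maxima: C1 → 2, C2 → 6; minimax = 2.
1 ≠ 2, so there is no saddle point; optimal play is mixed.
Let Row play T with probability p. Expected payoff against C1: 2p + 1(1−p) = p + 1; against C2: (-5)p + 6(1−p) = −11p + 6.
Setting these equal: p + 1 = −11p + 6 ⇒ 12p = 5 ⇒ p = 5/12, and the value is (1)·(5/12) + 1 = 17/12.
For Column: with q = P(C1), equating T's and B's payoffs gives 7q − 5 = −5q + 6 ⇒ q = 11/12.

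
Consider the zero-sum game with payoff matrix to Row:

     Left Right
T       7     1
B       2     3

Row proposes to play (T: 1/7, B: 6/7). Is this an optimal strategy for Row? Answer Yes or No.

Yes

Against Left this mix gives (1/7)·7 + (6/7)·2 = 19/7.
Against Right this mix gives (1/7)·1 + (6/7)·3 = 19/7.
All of Column's active replies (Left, Right) yield 19/7, and no column does worse for Row. The mix makes Column indifferent and guarantees 19/7, so it is optimal.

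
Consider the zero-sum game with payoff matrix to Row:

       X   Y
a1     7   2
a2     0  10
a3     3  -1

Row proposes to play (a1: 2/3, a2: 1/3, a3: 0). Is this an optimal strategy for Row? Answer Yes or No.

Yes

Against X this mix gives (2/3)·7 + (1/3)·0 = 14/3.
Against Y this mix gives (2/3)·2 + (1/3)·10 = 14/3.
All of Column's active replies (X, Y) yield 14/3, and no column does worse for Row. The mix makes Column indifferent and guarantees 14/3, so it is optimal.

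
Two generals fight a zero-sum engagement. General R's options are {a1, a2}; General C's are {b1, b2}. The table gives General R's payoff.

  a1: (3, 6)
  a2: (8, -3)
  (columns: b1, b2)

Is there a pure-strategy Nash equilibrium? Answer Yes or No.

No

Row minima: a1 → 3, a2 → -3; maximin = 3.
Column maxima: b1 → 8, b2 → 6; minimax = 6.
3 ≠ 6, so no pure-strategy equilibrium exists.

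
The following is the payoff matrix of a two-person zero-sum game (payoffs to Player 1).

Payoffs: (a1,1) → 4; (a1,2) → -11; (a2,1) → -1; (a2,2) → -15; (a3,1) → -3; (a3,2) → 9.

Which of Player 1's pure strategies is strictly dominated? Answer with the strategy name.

a2

a1 gives a strictly higher payoff than a2 against every column: 4 > -1, -11 > -15.
So a2 is strictly dominated and Player 1 never plays it.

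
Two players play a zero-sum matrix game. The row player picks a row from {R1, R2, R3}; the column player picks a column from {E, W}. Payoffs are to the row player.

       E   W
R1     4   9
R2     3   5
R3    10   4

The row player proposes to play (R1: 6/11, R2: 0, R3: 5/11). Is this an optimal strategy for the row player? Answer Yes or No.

Yes

Against E this mix gives (6/11)·4 + (5/11)·10 = 74/11.
Against W this mix gives (6/11)·9 + (5/11)·4 = 74/11.
All of the column player's active replies (E, W) yield 74/11, and no column does worse for the row player. The mix makes the column player indifferent and guarantees 74/11, so it is optimal.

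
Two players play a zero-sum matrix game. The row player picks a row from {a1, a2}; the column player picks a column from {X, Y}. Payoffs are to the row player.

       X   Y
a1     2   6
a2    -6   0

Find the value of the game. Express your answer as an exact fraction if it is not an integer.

2

Row minima: a1 → 2, a2 → -6; maximin = 2.
Column maxima: X → 2, Y → 6; minimax = 2.
Since maximin = minimax = 2, there is a saddle point and the value is 2.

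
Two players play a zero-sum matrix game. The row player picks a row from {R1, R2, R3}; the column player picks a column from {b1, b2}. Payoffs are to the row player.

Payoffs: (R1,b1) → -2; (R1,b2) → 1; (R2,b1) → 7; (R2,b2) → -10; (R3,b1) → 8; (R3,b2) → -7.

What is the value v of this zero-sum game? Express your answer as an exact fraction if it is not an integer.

Row minima: R1 → -2, R2 → -10, R3 → -7; maximin = -2.
Column maxima: b1 → 8, b2 → 1; minimax = 1.
-2 ≠ 1, so there is no saddle point; optimal play is mixed.
R2 is strictly dominated by R3, so the row player never plays it.
On the remaining 2×2 (R1, R3 vs b1, b2):
Let the row player play R1 with probability p. Expected payoff against b1: (-2)p + 8(1−p) = −10p + 8; against b2: 1p + (-7)(1−p) = 8p − 7.
Setting these equal: −10p + 8 = 8p − 7 ⇒ −18p = -15 ⇒ p = 5/6, and the value is (-10)·(5/6) + 8 = -1/3.
For the column player: with q = P(b1), equating R1's and R3's payoffs gives −3q + 1 = 15q − 7 ⇒ q = 4/9.

-1/3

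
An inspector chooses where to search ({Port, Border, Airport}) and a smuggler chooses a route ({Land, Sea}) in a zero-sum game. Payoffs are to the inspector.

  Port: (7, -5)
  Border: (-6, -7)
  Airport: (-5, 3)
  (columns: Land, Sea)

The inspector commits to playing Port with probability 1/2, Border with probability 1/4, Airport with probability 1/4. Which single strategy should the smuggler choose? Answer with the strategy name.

Sea

If the smuggler plays Land, the inspector's expected payoff is (1/2)·7 + (1/4)·(-6) + (1/4)·(-5) = 3/4.
If the smuggler plays Sea, the inspector's expected payoff is (1/2)·(-5) + (1/4)·(-7) + (1/4)·3 = -7/2.
The smuggler minimizes the inspector's payoff; the smallest is -7/2, so the best response is Sea.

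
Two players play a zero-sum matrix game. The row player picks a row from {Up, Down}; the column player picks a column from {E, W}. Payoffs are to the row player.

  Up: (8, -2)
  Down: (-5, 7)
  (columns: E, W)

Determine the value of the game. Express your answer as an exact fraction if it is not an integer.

23/11

Row minima: Up → -2, Down → -5; maximin = -2.
Column maxima: E → 8, W → 7; minimax = 7.
-2 ≠ 7, so there is no saddle point; optimal play is mixed.
Let the row player play Up with probability p. Expected payoff against E: 8p + (-5)(1−p) = 13p − 5; against W: (-2)p + 7(1−p) = −9p + 7.
Setting these equal: 13p − 5 = −9p + 7 ⇒ 22p = 12 ⇒ p = 6/11, and the value is (13)·(6/11) − 5 = 23/11.
For the column player: with q = P(E), equating Up's and Down's payoffs gives 10q − 2 = −12q + 7 ⇒ q = 9/22.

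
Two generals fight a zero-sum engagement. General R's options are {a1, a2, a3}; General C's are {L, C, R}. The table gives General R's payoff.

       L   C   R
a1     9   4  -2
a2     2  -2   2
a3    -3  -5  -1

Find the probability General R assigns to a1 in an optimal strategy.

2/5

Row minima: a1 → -2, a2 → -2, a3 → -5; maximin = -2.
Column maxima: L → 9, C → 4, R → 2; minimax = 2.
-2 ≠ 2, so there is no saddle point; optimal play is mixed.
a3 is strictly dominated by a2, so General R never plays it.
L is strictly dominated by C (it gives General R strictly more in every row), so General C never plays it.
On the remaining 2×2 (a1, a2 vs C, R):
Let General R play a1 with probability p. Expected payoff against C: 4p + (-2)(1−p) = 6p − 2; against R: (-2)p + 2(1−p) = −4p + 2.
Setting these equal: 6p − 2 = −4p + 2 ⇒ 10p = 4 ⇒ p = 2/5, and the value is (6)·(2/5) − 2 = 2/5.
For General C: with q = P(C), equating a1's and a2's payoffs gives 6q − 2 = −4q + 2 ⇒ q = 2/5.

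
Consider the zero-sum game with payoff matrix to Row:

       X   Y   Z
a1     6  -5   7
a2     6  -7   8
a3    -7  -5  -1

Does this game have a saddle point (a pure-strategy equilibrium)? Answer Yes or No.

Row minima: a1 → -5, a2 → -7, a3 → -7; maximin = -5.
Column maxima: X → 6, Y → -5, Z → 8; minimax = -5.
maximin = minimax = -5, so a saddle point exists.

Yes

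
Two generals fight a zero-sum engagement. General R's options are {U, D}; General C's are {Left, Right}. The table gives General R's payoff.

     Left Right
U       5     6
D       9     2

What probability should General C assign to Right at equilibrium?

Row minima: U → 5, D → 2; maximin = 5.
Column maxima: Left → 9, Right → 6; minimax = 6.
5 ≠ 6, so there is no saddle point; optimal play is mixed.
Let General R play U with probability p. Expected payoff against Left: 5p + 9(1−p) = −4p + 9; against Right: 6p + 2(1−p) = 4p + 2.
Setting these equal: −4p + 9 = 4p + 2 ⇒ −8p = -7 ⇒ p = 7/8, and the value is (-4)·(7/8) + 9 = 11/2.
For General C: with q = P(Left), equating U's and D's payoffs gives −q + 6 = 7q + 2 ⇒ q = 1/2.

1/2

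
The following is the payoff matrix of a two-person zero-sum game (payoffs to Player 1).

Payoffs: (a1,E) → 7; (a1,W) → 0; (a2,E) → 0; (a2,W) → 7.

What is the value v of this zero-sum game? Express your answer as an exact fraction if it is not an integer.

7/2

Row minima: a1 → 0, a2 → 0; maximin = 0.
Column maxima: E → 7, W → 7; minimax = 7.
0 ≠ 7, so there is no saddle point; optimal play is mixed.
Let Player 1 play a1 with probability p. Expected payoff against E: 7p + 0(1−p) = 7p; against W: 0p + 7(1−p) = −7p + 7.
Setting these equal: 7p = −7p + 7 ⇒ 14p = 7 ⇒ p = 1/2, and the value is (7)·(1/2) = 7/2.
For Player 2: with q = P(E), equating a1's and a2's payoffs gives 7q = −7q + 7 ⇒ q = 1/2.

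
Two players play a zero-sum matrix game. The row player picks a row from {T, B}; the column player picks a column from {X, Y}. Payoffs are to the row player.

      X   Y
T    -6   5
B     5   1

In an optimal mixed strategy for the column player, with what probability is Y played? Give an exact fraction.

Row minima: T → -6, B → 1; maximin = 1.
Column maxima: X → 5, Y → 5; minimax = 5.
1 ≠ 5, so there is no saddle point; optimal play is mixed.
Let the row player play T with probability p. Expected payoff against X: (-6)p + 5(1−p) = −11p + 5; against Y: 5p + 1(1−p) = 4p + 1.
Setting these equal: −11p + 5 = 4p + 1 ⇒ −15p = -4 ⇒ p = 4/15, and the value is (-11)·(4/15) + 5 = 31/15.
For the column player: with q = P(X), equating T's and B's payoffs gives −11q + 5 = 4q + 1 ⇒ q = 4/15.

11/15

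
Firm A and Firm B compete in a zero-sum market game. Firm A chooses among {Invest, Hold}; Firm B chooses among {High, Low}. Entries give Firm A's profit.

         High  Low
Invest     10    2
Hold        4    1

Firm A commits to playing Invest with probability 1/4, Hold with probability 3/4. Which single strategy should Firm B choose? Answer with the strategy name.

If Firm B plays High, Firm A's expected payoff is (1/4)·10 + (3/4)·4 = 11/2.
If Firm B plays Low, Firm A's expected payoff is (1/4)·2 + (3/4)·1 = 5/4.
Firm B minimizes Firm A's payoff; the smallest is 5/4, so the best response is Low.

Low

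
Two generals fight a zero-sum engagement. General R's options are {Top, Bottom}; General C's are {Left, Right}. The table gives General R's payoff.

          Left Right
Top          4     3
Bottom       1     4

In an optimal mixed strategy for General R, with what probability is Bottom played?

Row minima: Top → 3, Bottom → 1; maximin = 3.
Column maxima: Left → 4, Right → 4; minimax = 4.
3 ≠ 4, so there is no saddle point; optimal play is mixed.
Let General R play Top with probability p. Expected payoff against Left: 4p + 1(1−p) = 3p + 1; against Right: 3p + 4(1−p) = −p + 4.
Setting these equal: 3p + 1 = −p + 4 ⇒ 4p = 3 ⇒ p = 3/4, and the value is (3)·(3/4) + 1 = 13/4.
For General C: with q = P(Left), equating Top's and Bottom's payoffs gives q + 3 = −3q + 4 ⇒ q = 1/4.

1/4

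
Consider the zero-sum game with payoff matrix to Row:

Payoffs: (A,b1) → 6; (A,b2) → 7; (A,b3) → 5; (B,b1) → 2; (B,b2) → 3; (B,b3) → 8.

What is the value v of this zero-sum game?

38/7

Row minima: A → 5, B → 2; maximin = 5.
Column maxima: b1 → 6, b2 → 7, b3 → 8; minimax = 6.
5 ≠ 6, so there is no saddle point; optimal play is mixed.
b2 is strictly dominated by b1 (it gives Row strictly more in every row), so Column never plays it.
On the remaining 2×2 (A, B vs b1, b3):
Let Row play A with probability p. Expected payoff against b1: 6p + 2(1−p) = 4p + 2; against b3: 5p + 8(1−p) = −3p + 8.
Setting these equal: 4p + 2 = −3p + 8 ⇒ 7p = 6 ⇒ p = 6/7, and the value is (4)·(6/7) + 2 = 38/7.
For Column: with q = P(b1), equating A's and B's payoffs gives q + 5 = −6q + 8 ⇒ q = 3/7.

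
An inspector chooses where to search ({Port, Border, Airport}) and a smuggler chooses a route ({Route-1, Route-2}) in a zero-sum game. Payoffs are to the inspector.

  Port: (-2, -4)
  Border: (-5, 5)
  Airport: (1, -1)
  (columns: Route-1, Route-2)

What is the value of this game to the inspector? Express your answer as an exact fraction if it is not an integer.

Row minima: Port → -4, Border → -5, Airport → -1; maximin = -1.
Column maxima: Route-1 → 1, Route-2 → 5; minimax = 1.
-1 ≠ 1, so there is no saddle point; optimal play is mixed.
Port is strictly dominated by Airport, so the inspector never plays it.
On the remaining 2×2 (Border, Airport vs Route-1, Route-2):
Let the inspector play Border with probability p. Expected payoff against Route-1: (-5)p + 1(1−p) = −6p + 1; against Route-2: 5p + (-1)(1−p) = 6p − 1.
Setting these equal: −6p + 1 = 6p − 1 ⇒ −12p = -2 ⇒ p = 1/6, and the value is (-6)·(1/6) + 1 = 0.
For the smuggler: with q = P(Route-1), equating Border's and Airport's payoffs gives −10q + 5 = 2q − 1 ⇒ q = 1/2.

0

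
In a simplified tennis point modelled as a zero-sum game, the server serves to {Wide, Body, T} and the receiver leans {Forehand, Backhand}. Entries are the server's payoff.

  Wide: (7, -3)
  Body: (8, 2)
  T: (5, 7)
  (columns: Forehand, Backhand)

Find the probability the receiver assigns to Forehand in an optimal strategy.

5/8

Row minima: Wide → -3, Body → 2, T → 5; maximin = 5.
Column maxima: Forehand → 8, Backhand → 7; minimax = 7.
5 ≠ 7, so there is no saddle point; optimal play is mixed.
Wide is strictly dominated by Body, so the server never plays it.
On the remaining 2×2 (Body, T vs Forehand, Backhand):
Let the server play Body with probability p. Expected payoff against Forehand: 8p + 5(1−p) = 3p + 5; against Backhand: 2p + 7(1−p) = −5p + 7.
Setting these equal: 3p + 5 = −5p + 7 ⇒ 8p = 2 ⇒ p = 1/4, and the value is (3)·(1/4) + 5 = 23/4.
For the receiver: with q = P(Forehand), equating Body's and T's payoffs gives 6q + 2 = −2q + 7 ⇒ q = 5/8.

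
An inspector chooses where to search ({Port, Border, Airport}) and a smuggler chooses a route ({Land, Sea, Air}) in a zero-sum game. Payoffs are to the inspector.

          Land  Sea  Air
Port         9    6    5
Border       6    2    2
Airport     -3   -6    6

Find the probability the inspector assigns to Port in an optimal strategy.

12/13

Row minima: Port → 5, Border → 2, Airport → -6; maximin = 5.
Column maxima: Land → 9, Sea → 6, Air → 6; minimax = 6.
5 ≠ 6, so there is no saddle point; optimal play is mixed.
Border is strictly dominated by Port, so the inspector never plays it.
Land is strictly dominated by Sea (it gives the inspector strictly more in every row), so the smuggler never plays it.
On the remaining 2×2 (Port, Airport vs Sea, Air):
Let the inspector play Port with probability p. Expected payoff against Sea: 6p + (-6)(1−p) = 12p − 6; against Air: 5p + 6(1−p) = −p + 6.
Setting these equal: 12p − 6 = −p + 6 ⇒ 13p = 12 ⇒ p = 12/13, and the value is (12)·(12/13) − 6 = 66/13.
For the smuggler: with q = P(Sea), equating Port's and Airport's payoffs gives q + 5 = −12q + 6 ⇒ q = 1/13.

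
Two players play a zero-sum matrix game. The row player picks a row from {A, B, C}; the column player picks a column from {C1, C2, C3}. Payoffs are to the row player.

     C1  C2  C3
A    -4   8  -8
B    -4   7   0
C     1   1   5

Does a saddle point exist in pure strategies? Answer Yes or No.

Row minima: A → -8, B → -4, C → 1; maximin = 1.
Column maxima: C1 → 1, C2 → 8, C3 → 5; minimax = 1.
maximin = minimax = 1, so a saddle point exists.

Yes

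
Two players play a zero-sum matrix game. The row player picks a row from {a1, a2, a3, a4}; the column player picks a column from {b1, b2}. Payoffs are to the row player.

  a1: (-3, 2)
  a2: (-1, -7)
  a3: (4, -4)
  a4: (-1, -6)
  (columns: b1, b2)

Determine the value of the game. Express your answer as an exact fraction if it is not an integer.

-4/13

Row minima: a1 → -3, a2 → -7, a3 → -4, a4 → -6; maximin = -3.
Column maxima: b1 → 4, b2 → 2; minimax = 2.
-3 ≠ 2, so there is no saddle point; optimal play is mixed.
a2 is strictly dominated by a3, so the row player never plays it.
a4 is strictly dominated by a3, so the row player never plays it.
On the remaining 2×2 (a1, a3 vs b1, b2):
Let the row player play a1 with probability p. Expected payoff against b1: (-3)p + 4(1−p) = −7p + 4; against b2: 2p + (-4)(1−p) = 6p − 4.
Setting these equal: −7p + 4 = 6p − 4 ⇒ −13p = -8 ⇒ p = 8/13, and the value is (-7)·(8/13) + 4 = -4/13.
For the column player: with q = P(b1), equating a1's and a3's payoffs gives −5q + 2 = 8q − 4 ⇒ q = 6/13.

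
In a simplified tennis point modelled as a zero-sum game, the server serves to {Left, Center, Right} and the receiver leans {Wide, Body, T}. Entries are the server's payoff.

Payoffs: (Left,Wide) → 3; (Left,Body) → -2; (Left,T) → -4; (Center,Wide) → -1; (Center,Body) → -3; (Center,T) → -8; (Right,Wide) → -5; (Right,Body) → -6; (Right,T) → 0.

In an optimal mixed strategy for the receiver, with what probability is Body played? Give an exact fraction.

1/2

Row minima: Left → -4, Center → -8, Right → -6; maximin = -4.
Column maxima: Wide → 3, Body → -2, T → 0; minimax = -2.
-4 ≠ -2, so there is no saddle point; optimal play is mixed.
Center is strictly dominated by Left, so the server never plays it.
Wide is strictly dominated by Body (it gives the server strictly more in every row), so the receiver never plays it.
On the remaining 2×2 (Left, Right vs Body, T):
Let the server play Left with probability p. Expected payoff against Body: (-2)p + (-6)(1−p) = 4p − 6; against T: (-4)p + 0(1−p) = −4p.
Setting these equal: 4p − 6 = −4p ⇒ 8p = 6 ⇒ p = 3/4, and the value is (4)·(3/4) − 6 = -3.
For the receiver: with q = P(Body), equating Left's and Right's payoffs gives 2q − 4 = −6q ⇒ q = 1/2.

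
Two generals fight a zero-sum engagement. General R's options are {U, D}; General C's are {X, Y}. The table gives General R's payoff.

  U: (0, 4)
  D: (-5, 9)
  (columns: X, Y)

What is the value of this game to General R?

0

Row minima: U → 0, D → -5; maximin = 0.
Column maxima: X → 0, Y → 9; minimax = 0.
Since maximin = minimax = 0, there is a saddle point and the value is 0.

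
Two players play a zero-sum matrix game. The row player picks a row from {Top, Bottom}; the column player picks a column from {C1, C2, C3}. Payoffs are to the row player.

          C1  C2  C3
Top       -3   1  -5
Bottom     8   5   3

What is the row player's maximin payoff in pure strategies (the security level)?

Row minima: Top → -5, Bottom → 3.
The best of these is 3.

3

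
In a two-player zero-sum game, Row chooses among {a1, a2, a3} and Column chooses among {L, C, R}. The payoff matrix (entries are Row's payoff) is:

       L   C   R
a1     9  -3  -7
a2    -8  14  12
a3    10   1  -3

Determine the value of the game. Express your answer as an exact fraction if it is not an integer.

32/11

Row minima: a1 → -7, a2 → -8, a3 → -3; maximin = -3.
Column maxima: L → 10, C → 14, R → 12; minimax = 10.
-3 ≠ 10, so there is no saddle point; optimal play is mixed.
a1 is strictly dominated by a3, so Row never plays it.
C is strictly dominated by R (it gives Row strictly more in every row), so Column never plays it.
On the remaining 2×2 (a2, a3 vs L, R):
Let Row play a2 with probability p. Expected payoff against L: (-8)p + 10(1−p) = −18p + 10; against R: 12p + (-3)(1−p) = 15p − 3.
Setting these equal: −18p + 10 = 15p − 3 ⇒ −33p = -13 ⇒ p = 13/33, and the value is (-18)·(13/33) + 10 = 32/11.
For Column: with q = P(L), equating a2's and a3's payoffs gives −20q + 12 = 13q − 3 ⇒ q = 5/11.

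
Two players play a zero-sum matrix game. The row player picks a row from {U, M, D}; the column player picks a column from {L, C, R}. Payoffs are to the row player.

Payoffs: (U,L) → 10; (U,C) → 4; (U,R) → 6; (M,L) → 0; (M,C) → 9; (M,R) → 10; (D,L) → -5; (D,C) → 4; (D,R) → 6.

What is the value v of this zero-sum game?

6

Row minima: U → 4, M → 0, D → -5; maximin = 4.
Column maxima: L → 10, C → 9, R → 10; minimax = 9.
4 ≠ 9, so there is no saddle point; optimal play is mixed.
D is strictly dominated by M, so the row player never plays it.
R is strictly dominated by C (it gives the row player strictly more in every row), so the column player never plays it.
On the remaining 2×2 (U, M vs L, C):
Let the row player play U with probability p. Expected payoff against L: 10p + 0(1−p) = 10p; against C: 4p + 9(1−p) = −5p + 9.
Setting these equal: 10p = −5p + 9 ⇒ 15p = 9 ⇒ p = 3/5, and the value is (10)·(3/5) = 6.
For the column player: with q = P(L), equating U's and M's payoffs gives 6q + 4 = −9q + 9 ⇒ q = 1/3.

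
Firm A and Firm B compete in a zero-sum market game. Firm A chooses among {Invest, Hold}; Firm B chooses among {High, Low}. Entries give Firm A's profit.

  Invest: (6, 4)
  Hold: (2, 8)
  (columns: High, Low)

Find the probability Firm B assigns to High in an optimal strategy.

1/2

Row minima: Invest → 4, Hold → 2; maximin = 4.
Column maxima: High → 6, Low → 8; minimax = 6.
4 ≠ 6, so there is no saddle point; optimal play is mixed.
Let Firm A play Invest with probability p. Expected payoff against High: 6p + 2(1−p) = 4p + 2; against Low: 4p + 8(1−p) = −4p + 8.
Setting these equal: 4p + 2 = −4p + 8 ⇒ 8p = 6 ⇒ p = 3/4, and the value is (4)·(3/4) + 2 = 5.
For Firm B: with q = P(High), equating Invest's and Hold's payoffs gives 2q + 4 = −6q + 8 ⇒ q = 1/2.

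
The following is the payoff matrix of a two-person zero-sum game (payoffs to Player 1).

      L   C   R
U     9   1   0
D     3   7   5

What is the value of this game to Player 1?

Row minima: U → 0, D → 3; maximin = 3.
Column maxima: L → 9, C → 7, R → 5; minimax = 5.
3 ≠ 5, so there is no saddle point; optimal play is mixed.
C is strictly dominated by R (it gives Player 1 strictly more in every row), so Player 2 never plays it.
On the remaining 2×2 (U, D vs L, R):
Let Player 1 play U with probability p. Expected payoff against L: 9p + 3(1−p) = 6p + 3; against R: 0p + 5(1−p) = −5p + 5.
Setting these equal: 6p + 3 = −5p + 5 ⇒ 11p = 2 ⇒ p = 2/11, and the value is (6)·(2/11) + 3 = 45/11.
For Player 2: with q = P(L), equating U's and D's payoffs gives 9q = −2q + 5 ⇒ q = 5/11.

45/11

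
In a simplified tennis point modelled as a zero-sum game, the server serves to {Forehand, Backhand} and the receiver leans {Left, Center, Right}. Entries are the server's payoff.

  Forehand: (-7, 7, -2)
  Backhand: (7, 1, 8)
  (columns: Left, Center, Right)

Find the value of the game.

14/5

Row minima: Forehand → -7, Backhand → 1; maximin = 1.
Column maxima: Left → 7, Center → 7, Right → 8; minimax = 7.
1 ≠ 7, so there is no saddle point; optimal play is mixed.
Right is strictly dominated by Left (it gives the server strictly more in every row), so the receiver never plays it.
On the remaining 2×2 (Forehand, Backhand vs Left, Center):
Let the server play Forehand with probability p. Expected payoff against Left: (-7)p + 7(1−p) = −14p + 7; against Center: 7p + 1(1−p) = 6p + 1.
Setting these equal: −14p + 7 = 6p + 1 ⇒ −20p = -6 ⇒ p = 3/10, and the value is (-14)·(3/10) + 7 = 14/5.
For the receiver: with q = P(Left), equating Forehand's and Backhand's payoffs gives −14q + 7 = 6q + 1 ⇒ q = 3/10.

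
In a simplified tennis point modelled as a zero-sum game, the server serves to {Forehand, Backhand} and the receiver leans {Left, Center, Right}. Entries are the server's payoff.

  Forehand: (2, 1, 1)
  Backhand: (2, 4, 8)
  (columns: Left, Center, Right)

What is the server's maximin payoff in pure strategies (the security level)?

Row minima: Forehand → 1, Backhand → 2.
The best of these is 2.

2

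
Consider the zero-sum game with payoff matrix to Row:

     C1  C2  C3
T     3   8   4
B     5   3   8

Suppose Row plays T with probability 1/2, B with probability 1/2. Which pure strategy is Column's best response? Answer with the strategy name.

C1

If Column plays C1, Row's expected payoff is (1/2)·3 + (1/2)·5 = 4.
If Column plays C2, Row's expected payoff is (1/2)·8 + (1/2)·3 = 11/2.
If Column plays C3, Row's expected payoff is (1/2)·4 + (1/2)·8 = 6.
Column minimizes Row's payoff; the smallest is 4, so the best response is C1.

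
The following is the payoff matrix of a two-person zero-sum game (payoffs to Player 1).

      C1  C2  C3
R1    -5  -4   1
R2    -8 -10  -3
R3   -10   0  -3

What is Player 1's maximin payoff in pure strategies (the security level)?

-5

Row minima: R1 → -5, R2 → -10, R3 → -10.
The best of these is -5.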